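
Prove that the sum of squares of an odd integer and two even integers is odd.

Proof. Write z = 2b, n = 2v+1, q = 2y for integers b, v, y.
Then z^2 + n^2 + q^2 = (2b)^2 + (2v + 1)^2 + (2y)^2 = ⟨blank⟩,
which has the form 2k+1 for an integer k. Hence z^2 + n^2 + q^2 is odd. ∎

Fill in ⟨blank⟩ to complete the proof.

2(2b^2 + 2v^2 + 2v + 2y^2) + 1

(2b)^2 + (2v + 1)^2 + (2y)^2 = 4b^2 + 4v^2 + 4v + 4y^2 + 1
= 2(2b^2 + 2v^2 + 2v + 2y^2) + 1.
Since 2b^2 + 2v^2 + 2v + 2y^2 is an integer, the sum of squares is of the form 2k+1 for an integer k.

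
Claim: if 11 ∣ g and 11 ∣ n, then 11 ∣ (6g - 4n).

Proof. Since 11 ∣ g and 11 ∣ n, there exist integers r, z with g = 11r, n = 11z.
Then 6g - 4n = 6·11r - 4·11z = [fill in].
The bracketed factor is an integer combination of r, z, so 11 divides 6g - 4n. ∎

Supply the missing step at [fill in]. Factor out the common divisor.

Each term has a factor of 11: 6·11r - 4·11z = 11·(6r - 4z).
Since 6r - 4z is an integer, 11 ∣ (6g - 4n).

11(6r - 4z)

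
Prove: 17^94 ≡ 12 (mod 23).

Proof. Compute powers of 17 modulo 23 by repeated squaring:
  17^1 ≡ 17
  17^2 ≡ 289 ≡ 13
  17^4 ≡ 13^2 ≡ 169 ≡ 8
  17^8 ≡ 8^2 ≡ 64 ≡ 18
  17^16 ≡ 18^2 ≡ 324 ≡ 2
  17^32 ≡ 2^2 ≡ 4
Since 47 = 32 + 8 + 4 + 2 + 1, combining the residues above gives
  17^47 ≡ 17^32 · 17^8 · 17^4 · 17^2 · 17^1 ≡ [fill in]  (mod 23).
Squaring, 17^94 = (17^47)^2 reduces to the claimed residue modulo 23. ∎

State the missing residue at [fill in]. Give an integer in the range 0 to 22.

14

17^32 · 17^8 · 17^4 · 17^2 · 17^1 ≡ 4 · 18 · 8 · 13 · 17 = 127296.
127296 mod 23 = 14, so 17^47 ≡ 14 (mod 23).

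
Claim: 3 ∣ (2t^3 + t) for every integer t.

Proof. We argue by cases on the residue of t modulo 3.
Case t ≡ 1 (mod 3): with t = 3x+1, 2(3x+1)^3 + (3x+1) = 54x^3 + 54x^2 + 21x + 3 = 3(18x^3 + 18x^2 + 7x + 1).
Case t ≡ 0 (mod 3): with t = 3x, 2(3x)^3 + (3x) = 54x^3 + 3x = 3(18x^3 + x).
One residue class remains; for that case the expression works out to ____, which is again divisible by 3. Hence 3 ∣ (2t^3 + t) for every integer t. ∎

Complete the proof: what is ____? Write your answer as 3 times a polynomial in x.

The residues treated are {1, 0}, so the missing case is t ≡ 2 (mod 3); write t = 3x+2.
Then 2(3x+2)^3 + (3x+2) = 54x^3 + 108x^2 + 75x + 18 = 3(18x^3 + 36x^2 + 25x + 6).

3(18x^3 + 36x^2 + 25x + 6)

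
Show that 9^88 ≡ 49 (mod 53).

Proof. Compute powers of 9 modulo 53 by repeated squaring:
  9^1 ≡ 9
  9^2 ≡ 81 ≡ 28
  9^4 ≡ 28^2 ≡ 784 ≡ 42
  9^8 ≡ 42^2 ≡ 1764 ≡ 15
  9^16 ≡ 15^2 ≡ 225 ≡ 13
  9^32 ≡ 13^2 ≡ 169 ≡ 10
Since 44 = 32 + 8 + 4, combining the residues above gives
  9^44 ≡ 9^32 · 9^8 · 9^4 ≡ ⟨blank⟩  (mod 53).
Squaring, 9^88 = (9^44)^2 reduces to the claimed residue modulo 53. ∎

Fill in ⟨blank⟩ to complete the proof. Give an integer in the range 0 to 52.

Multiply the listed residues: 10 · 15 · 42 = 150 → 6300.
Reducing modulo 53: 6300 = 118·53 + 46, so 9^44 ≡ 46.

46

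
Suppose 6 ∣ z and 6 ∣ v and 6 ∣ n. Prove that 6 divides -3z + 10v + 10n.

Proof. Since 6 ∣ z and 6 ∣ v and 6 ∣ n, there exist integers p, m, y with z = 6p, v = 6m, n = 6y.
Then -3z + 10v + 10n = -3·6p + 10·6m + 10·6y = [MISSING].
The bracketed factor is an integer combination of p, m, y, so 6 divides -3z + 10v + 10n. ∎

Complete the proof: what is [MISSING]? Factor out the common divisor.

Pull the common 6 out of every term: -3·6p + 10·6m + 10·6y = 6(10m - 3p + 10y).
10m - 3p + 10y is an integer, which exhibits the divisibility.

6(10m - 3p + 10y)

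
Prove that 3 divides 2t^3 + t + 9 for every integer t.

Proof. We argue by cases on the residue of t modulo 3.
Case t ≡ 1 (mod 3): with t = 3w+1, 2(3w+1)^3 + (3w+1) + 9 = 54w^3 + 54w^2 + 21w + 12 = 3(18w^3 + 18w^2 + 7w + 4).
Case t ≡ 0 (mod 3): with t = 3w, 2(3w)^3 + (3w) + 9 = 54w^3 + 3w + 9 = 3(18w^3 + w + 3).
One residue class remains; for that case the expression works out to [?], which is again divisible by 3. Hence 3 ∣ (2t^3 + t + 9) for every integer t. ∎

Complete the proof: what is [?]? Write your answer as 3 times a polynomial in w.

3(18w^3 + 36w^2 + 25w + 9)

Only t ≡ 2 (mod 3) is unaccounted for. Put t = 3w+2:
2(3w+2)^3 + (3w+2) + 9 expands to 54w^3 + 108w^2 + 75w + 27,
and factoring out 3 leaves 3(18w^3 + 36w^2 + 25w + 9).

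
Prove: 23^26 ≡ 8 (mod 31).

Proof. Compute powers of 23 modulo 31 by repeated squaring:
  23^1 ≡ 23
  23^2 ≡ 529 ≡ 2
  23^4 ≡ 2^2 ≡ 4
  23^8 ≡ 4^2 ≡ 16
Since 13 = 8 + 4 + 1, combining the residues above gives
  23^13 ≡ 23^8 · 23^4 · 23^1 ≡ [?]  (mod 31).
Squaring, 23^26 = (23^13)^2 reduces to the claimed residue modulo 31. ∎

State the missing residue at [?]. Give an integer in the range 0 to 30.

Multiply the listed residues: 16 · 4 · 23 = 64 → 1472.
Reducing modulo 31: 1472 = 47·31 + 15, so 23^13 ≡ 15.

15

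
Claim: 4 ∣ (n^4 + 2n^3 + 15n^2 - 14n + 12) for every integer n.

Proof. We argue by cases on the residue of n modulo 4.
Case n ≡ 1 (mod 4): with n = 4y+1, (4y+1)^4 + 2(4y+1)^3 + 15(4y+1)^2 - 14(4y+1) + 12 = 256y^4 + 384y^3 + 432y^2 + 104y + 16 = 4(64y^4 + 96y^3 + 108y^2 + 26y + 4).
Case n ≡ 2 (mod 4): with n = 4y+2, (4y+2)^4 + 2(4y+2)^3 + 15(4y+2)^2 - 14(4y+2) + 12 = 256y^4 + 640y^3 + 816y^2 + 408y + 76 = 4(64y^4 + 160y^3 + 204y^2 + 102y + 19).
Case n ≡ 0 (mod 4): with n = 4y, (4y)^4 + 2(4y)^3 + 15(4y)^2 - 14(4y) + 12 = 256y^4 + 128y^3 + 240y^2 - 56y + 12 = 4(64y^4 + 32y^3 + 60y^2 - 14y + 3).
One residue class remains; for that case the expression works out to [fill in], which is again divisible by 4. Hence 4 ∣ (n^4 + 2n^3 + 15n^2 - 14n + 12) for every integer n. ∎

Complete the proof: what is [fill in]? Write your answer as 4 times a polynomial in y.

4(64y^4 + 224y^3 + 348y^2 + 238y + 60)

Only n ≡ 3 (mod 4) is unaccounted for. Put n = 4y+3:
(4y+3)^4 + 2(4y+3)^3 + 15(4y+3)^2 - 14(4y+3) + 12 expands to 256y^4 + 896y^3 + 1392y^2 + 952y + 240,
and factoring out 4 leaves 4(64y^4 + 224y^3 + 348y^2 + 238y + 60).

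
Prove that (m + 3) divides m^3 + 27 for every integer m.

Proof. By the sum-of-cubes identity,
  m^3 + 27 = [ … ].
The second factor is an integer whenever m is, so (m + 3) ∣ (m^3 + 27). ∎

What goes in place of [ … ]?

(m + 3)(m^2 - 3m + 9)

a^3 + b^3 = (a + b)(a^2 - ab + b^2). With a = m, b = 3:
m^3 + 27 = (m + 3)(m^2 - 3m + 9).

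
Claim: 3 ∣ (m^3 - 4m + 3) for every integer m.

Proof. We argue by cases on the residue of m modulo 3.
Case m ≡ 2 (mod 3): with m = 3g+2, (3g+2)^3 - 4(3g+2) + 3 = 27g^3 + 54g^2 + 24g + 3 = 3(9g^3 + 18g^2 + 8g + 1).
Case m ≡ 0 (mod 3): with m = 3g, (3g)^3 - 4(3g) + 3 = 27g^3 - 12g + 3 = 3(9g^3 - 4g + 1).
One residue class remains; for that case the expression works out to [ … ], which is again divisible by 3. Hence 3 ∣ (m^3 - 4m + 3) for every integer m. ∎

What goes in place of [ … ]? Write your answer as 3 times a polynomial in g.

The residues treated are {2, 0}, so the missing case is m ≡ 1 (mod 3); write m = 3g+1.
Then (3g+1)^3 - 4(3g+1) + 3 = 27g^3 + 27g^2 - 3g = 3(9g^3 + 9g^2 - g).

3(9g^3 + 9g^2 - g)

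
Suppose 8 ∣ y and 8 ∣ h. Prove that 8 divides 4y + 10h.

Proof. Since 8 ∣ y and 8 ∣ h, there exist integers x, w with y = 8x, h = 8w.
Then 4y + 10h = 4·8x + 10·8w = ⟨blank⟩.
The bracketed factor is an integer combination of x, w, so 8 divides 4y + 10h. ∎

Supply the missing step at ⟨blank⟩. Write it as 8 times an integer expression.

Pull the common 8 out of every term: 4·8x + 10·8w = 8(10w + 4x).
10w + 4x is an integer, which exhibits the divisibility.

8(10w + 4x)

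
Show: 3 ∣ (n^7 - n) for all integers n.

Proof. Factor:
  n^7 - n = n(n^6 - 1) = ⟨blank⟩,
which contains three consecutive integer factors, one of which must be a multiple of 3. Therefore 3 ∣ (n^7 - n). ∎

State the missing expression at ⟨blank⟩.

(n - 1)n(n + 1)(n^4 + n^2 + 1)

n^6 - 1 = (n^2 - 1)(n^4 + n^2 + 1), and n^2 - 1 = (n-1)(n+1).
So n(n^6 - 1) = (n - 1)n(n + 1)(n^4 + n^2 + 1).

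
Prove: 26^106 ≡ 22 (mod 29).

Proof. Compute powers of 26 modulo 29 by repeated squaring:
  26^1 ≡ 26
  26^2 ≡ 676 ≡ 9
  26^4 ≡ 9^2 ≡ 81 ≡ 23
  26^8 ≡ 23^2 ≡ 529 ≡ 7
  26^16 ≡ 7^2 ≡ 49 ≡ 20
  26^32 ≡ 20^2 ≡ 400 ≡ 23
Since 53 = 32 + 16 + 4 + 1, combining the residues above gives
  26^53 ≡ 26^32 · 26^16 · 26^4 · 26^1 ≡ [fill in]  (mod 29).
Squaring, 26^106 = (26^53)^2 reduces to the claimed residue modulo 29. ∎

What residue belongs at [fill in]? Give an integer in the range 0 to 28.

15

Multiply the listed residues: 23 · 20 · 23 · 26 = 460 → 10580 → 275080.
Reducing modulo 29: 275080 = 9485·29 + 15, so 26^53 ≡ 15.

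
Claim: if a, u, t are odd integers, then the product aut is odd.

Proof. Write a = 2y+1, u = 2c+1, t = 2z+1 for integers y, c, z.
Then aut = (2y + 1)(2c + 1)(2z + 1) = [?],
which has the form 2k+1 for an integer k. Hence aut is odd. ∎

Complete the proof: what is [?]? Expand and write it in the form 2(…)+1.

(2y + 1)(2c + 1)(2z + 1) = 8cyz + 4cy + 4cz + 2c + 4yz + 2y + 2z + 1
= 2(4cyz + 2cy + 2cz + c + 2yz + y + z) + 1.
Since 4cyz + 2cy + 2cz + c + 2yz + y + z is an integer, the product is of the form 2k+1 for an integer k.

2(4cyz + 2cy + 2cz + c + 2yz + y + z) + 1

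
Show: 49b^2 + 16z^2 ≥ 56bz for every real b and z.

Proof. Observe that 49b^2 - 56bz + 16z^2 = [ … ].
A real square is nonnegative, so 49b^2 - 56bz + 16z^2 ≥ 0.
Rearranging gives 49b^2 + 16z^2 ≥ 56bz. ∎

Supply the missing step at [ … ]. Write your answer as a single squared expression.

(7b - 4z)^2

49b^2 - 56bz + 16z^2 is a perfect-square trinomial: the outer terms are (7b)^2 and (4z)^2, and the cross term is -2·7b·4z.
So 49b^2 - 56bz + 16z^2 = (7b - 4z)^2 ≥ 0.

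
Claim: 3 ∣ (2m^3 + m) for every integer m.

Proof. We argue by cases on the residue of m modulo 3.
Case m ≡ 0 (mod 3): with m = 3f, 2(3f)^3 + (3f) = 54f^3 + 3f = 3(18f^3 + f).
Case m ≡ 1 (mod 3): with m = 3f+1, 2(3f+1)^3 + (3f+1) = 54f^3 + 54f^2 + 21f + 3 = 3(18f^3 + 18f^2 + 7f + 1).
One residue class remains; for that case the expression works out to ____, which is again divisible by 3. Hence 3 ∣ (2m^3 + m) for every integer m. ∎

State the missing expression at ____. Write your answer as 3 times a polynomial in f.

Only m ≡ 2 (mod 3) is unaccounted for. Put m = 3f+2:
2(3f+2)^3 + (3f+2) expands to 54f^3 + 108f^2 + 75f + 18,
and factoring out 3 leaves 3(18f^3 + 36f^2 + 25f + 6).

3(18f^3 + 36f^2 + 25f + 6)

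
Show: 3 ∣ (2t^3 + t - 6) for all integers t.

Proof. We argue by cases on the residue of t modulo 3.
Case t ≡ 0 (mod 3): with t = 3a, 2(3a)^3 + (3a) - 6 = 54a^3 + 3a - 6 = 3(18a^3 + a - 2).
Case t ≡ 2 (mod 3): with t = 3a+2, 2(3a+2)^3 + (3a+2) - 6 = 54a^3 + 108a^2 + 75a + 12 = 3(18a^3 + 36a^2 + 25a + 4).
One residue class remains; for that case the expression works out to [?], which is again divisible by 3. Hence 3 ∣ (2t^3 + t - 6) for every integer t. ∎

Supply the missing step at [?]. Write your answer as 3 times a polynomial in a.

3(18a^3 + 18a^2 + 7a - 1)

The residues treated are {0, 2}, so the missing case is t ≡ 1 (mod 3); write t = 3a+1.
Then 2(3a+1)^3 + (3a+1) - 6 = 54a^3 + 54a^2 + 21a - 3 = 3(18a^3 + 18a^2 + 7a - 1).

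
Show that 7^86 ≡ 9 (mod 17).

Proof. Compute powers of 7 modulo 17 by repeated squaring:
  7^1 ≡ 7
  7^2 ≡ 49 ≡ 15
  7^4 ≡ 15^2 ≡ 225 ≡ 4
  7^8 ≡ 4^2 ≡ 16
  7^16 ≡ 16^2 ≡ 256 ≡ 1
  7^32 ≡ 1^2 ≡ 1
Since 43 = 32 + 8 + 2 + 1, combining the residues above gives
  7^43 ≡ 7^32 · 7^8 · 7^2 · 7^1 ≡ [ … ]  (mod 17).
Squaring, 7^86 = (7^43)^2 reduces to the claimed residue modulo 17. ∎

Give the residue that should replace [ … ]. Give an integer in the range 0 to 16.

14

7^32 · 7^8 · 7^2 · 7^1 ≡ 1 · 16 · 15 · 7 = 1680.
1680 mod 17 = 14, so 7^43 ≡ 14 (mod 17).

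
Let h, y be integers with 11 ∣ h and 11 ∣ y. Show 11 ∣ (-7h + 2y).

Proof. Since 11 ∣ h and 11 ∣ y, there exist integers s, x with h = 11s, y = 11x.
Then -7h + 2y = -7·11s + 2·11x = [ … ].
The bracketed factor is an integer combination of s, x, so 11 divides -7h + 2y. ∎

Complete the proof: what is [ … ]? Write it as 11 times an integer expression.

11(-7s + 2x)

Each term has a factor of 11: -7·11s + 2·11x = 11·(-7s + 2x).
Since -7s + 2x is an integer, 11 ∣ (-7h + 2y).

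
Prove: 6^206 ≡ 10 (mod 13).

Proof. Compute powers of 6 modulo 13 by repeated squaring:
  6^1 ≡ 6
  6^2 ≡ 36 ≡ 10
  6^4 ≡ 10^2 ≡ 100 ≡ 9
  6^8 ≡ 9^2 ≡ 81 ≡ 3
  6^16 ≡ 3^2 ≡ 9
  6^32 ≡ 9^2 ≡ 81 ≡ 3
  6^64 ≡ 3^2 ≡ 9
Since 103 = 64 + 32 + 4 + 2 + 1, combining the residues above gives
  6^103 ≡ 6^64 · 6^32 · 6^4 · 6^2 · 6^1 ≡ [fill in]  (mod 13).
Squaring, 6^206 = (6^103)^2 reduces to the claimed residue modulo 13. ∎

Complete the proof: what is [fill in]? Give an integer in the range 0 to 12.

7

6^64 · 6^32 · 6^4 · 6^2 · 6^1 ≡ 9 · 3 · 9 · 10 · 6 = 14580.
14580 mod 13 = 7, so 6^103 ≡ 7 (mod 13).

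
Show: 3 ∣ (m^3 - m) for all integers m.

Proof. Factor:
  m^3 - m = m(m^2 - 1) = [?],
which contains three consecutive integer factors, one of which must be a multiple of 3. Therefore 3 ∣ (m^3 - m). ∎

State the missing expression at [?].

m(m^2 - 1) = m(m - 1)(m + 1) = (m - 1)m(m + 1).
These three factors are consecutive integers, so their product is divisible by 3.

(m - 1)m(m + 1)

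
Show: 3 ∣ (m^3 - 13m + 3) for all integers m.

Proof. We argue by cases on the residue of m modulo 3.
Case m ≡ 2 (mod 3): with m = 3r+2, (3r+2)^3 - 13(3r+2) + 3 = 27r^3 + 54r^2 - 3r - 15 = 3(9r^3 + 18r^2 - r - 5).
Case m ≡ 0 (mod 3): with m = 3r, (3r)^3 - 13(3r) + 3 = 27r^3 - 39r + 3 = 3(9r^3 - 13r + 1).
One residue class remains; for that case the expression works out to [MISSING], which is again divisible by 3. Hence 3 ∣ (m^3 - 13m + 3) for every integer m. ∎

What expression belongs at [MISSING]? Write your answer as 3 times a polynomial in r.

The residues treated are {2, 0}, so the missing case is m ≡ 1 (mod 3); write m = 3r+1.
Then (3r+1)^3 - 13(3r+1) + 3 = 27r^3 + 27r^2 - 30r - 9 = 3(9r^3 + 9r^2 - 10r - 3).

3(9r^3 + 9r^2 - 10r - 3)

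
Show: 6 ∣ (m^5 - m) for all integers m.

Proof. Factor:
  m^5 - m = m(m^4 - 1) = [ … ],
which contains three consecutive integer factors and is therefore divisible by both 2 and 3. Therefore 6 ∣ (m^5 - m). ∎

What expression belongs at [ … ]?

(m - 1)m(m + 1)(m^2 + 1)

m^4 - 1 = (m^2 - 1)(m^2 + 1), and m^2 - 1 = (m-1)(m+1).
So m(m^4 - 1) = (m - 1)m(m + 1)(m^2 + 1).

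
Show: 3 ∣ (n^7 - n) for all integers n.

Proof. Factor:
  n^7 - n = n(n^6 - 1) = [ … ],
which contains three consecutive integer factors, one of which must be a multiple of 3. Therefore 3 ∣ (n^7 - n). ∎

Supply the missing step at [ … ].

(n - 1)n(n + 1)(n^4 + n^2 + 1)

n^6 - 1 = (n^2 - 1)(n^4 + n^2 + 1), and n^2 - 1 = (n-1)(n+1).
So n(n^6 - 1) = (n - 1)n(n + 1)(n^4 + n^2 + 1).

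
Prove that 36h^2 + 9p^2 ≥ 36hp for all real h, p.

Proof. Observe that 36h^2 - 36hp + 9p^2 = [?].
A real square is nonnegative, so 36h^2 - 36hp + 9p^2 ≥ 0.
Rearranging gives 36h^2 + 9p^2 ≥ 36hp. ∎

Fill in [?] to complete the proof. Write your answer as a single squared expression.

The leading and trailing coefficients are 6^2 and 3^2, and 36 = 2·6·3, so the trinomial is (6h - 3p)^2.
Hence 36h^2 - 36hp + 9p^2 ≥ 0.

(6h - 3p)^2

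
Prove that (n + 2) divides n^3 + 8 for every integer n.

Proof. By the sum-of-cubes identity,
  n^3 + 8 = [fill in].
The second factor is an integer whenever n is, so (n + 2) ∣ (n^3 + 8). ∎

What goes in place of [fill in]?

Polynomial division of n^3 + 8 by n + 2 leaves remainder 0 and quotient n^2 - 2n + 4.
Hence n^3 + 8 = (n + 2)(n^2 - 2n + 4).

(n + 2)(n^2 - 2n + 4)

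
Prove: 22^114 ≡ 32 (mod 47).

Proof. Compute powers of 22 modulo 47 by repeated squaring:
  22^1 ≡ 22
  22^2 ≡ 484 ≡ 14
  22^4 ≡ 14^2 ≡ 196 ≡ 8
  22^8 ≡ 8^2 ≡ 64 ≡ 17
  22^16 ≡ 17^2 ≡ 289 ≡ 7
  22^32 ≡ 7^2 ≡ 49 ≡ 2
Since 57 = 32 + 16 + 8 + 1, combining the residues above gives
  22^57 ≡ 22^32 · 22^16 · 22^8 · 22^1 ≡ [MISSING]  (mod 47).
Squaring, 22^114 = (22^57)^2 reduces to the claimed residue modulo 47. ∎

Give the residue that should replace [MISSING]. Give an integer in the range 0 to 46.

22^32 · 22^16 · 22^8 · 22^1 ≡ 2 · 7 · 17 · 22 = 5236.
5236 mod 47 = 19, so 22^57 ≡ 19 (mod 47).

19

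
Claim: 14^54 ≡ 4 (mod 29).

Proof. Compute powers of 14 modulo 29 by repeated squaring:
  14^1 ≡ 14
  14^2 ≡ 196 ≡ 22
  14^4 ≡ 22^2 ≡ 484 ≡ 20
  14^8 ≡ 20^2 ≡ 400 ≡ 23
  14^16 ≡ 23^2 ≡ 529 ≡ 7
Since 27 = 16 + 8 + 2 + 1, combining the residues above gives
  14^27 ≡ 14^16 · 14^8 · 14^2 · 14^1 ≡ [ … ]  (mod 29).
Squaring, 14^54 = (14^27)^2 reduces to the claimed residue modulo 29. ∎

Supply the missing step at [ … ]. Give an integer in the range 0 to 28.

27

14^16 · 14^8 · 14^2 · 14^1 ≡ 7 · 23 · 22 · 14 = 49588.
49588 mod 29 = 27, so 14^27 ≡ 27 (mod 29).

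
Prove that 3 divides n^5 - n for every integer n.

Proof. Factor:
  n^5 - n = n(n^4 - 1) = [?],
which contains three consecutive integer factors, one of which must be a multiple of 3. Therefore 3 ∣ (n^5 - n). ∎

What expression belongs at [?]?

(n - 1)n(n + 1)(n^2 + 1)

n^4 - 1 = (n^2 - 1)(n^2 + 1), and n^2 - 1 = (n-1)(n+1).
So n(n^4 - 1) = (n - 1)n(n + 1)(n^2 + 1).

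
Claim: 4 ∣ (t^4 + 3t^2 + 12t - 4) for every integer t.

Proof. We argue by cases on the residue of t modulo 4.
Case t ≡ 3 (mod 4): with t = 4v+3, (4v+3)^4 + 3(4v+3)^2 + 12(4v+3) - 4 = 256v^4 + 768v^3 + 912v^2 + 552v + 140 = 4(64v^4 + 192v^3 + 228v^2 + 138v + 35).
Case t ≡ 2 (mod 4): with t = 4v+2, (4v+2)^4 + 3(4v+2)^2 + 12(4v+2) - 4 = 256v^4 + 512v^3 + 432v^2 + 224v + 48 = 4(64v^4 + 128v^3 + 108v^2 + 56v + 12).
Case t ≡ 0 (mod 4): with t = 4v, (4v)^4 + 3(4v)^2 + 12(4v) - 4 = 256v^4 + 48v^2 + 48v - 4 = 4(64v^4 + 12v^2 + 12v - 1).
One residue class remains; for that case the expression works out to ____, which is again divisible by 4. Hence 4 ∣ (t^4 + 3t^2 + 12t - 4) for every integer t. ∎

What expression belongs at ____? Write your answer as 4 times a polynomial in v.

Only t ≡ 1 (mod 4) is unaccounted for. Put t = 4v+1:
(4v+1)^4 + 3(4v+1)^2 + 12(4v+1) - 4 expands to 256v^4 + 256v^3 + 144v^2 + 88v + 12,
and factoring out 4 leaves 4(64v^4 + 64v^3 + 36v^2 + 22v + 3).

4(64v^4 + 64v^3 + 36v^2 + 22v + 3)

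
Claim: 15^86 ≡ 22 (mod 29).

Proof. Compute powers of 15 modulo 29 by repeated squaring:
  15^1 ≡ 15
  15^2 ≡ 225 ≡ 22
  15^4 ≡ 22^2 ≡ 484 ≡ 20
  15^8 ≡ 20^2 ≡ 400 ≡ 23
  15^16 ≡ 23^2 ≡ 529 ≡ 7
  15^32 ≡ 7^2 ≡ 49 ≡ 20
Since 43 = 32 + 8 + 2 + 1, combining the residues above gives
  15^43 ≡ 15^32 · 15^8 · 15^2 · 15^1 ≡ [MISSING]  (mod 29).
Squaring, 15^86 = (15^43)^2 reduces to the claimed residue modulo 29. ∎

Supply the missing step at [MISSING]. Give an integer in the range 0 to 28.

14

Multiply the listed residues: 20 · 23 · 22 · 15 = 460 → 10120 → 151800.
Reducing modulo 29: 151800 = 5234·29 + 14, so 15^43 ≡ 14.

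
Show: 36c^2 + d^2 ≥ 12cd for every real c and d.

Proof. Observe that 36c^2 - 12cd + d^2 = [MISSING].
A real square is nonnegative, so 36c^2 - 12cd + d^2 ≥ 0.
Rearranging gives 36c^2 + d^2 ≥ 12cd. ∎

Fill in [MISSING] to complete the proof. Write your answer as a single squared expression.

(6c - d)^2

36c^2 - 12cd + d^2 is a perfect-square trinomial: the outer terms are (6c)^2 and (d)^2, and the cross term is -2·6c·d.
So 36c^2 - 12cd + d^2 = (6c - d)^2 ≥ 0.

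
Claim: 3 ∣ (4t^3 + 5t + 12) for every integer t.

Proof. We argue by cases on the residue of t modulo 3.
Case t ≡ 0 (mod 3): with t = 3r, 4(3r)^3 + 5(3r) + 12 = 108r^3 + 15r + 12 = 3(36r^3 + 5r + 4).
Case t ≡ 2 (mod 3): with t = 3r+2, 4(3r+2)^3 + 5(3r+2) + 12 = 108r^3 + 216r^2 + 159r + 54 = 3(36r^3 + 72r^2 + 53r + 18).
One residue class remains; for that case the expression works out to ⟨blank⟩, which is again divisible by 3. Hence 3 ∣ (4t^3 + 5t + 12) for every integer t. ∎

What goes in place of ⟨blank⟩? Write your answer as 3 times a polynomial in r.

The residues treated are {0, 2}, so the missing case is t ≡ 1 (mod 3); write t = 3r+1.
Then 4(3r+1)^3 + 5(3r+1) + 12 = 108r^3 + 108r^2 + 51r + 21 = 3(36r^3 + 36r^2 + 17r + 7).

3(36r^3 + 36r^2 + 17r + 7)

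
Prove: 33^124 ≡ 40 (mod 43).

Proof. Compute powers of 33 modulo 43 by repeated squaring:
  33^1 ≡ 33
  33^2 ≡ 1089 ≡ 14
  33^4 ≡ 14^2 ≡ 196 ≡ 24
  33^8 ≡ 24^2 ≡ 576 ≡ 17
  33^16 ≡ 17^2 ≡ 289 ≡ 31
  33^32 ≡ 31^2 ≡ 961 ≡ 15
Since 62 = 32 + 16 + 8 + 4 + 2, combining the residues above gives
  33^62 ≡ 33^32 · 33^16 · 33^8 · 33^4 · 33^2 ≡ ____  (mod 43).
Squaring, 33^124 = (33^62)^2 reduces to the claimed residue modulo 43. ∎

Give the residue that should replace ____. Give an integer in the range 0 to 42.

13

33^32 · 33^16 · 33^8 · 33^4 · 33^2 ≡ 15 · 31 · 17 · 24 · 14 = 2656080.
2656080 mod 43 = 13, so 33^62 ≡ 13 (mod 43).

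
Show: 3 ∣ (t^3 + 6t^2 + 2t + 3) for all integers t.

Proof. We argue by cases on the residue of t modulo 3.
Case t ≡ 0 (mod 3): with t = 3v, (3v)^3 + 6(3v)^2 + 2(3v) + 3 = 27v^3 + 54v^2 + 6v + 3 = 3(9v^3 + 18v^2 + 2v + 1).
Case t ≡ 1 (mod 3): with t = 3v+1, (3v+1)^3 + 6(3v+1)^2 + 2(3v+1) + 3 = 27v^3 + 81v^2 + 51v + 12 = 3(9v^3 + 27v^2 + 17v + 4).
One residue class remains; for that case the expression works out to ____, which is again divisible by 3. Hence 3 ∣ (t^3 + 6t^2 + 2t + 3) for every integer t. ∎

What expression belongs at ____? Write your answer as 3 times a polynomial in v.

3(9v^3 + 36v^2 + 38v + 13)

Only t ≡ 2 (mod 3) is unaccounted for. Put t = 3v+2:
(3v+2)^3 + 6(3v+2)^2 + 2(3v+2) + 3 expands to 27v^3 + 108v^2 + 114v + 39,
and factoring out 3 leaves 3(9v^3 + 36v^2 + 38v + 13).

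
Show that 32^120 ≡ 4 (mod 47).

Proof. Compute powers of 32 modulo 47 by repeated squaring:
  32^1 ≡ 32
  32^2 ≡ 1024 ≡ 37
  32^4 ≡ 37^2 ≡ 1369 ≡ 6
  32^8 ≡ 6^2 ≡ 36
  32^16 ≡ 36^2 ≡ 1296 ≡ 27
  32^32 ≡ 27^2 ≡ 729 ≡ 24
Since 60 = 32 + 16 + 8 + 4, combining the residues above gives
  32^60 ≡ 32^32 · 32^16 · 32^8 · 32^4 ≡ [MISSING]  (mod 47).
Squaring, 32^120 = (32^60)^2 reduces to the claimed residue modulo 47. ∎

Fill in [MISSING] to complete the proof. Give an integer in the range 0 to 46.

32^32 · 32^16 · 32^8 · 32^4 ≡ 24 · 27 · 36 · 6 = 139968.
139968 mod 47 = 2, so 32^60 ≡ 2 (mod 47).

2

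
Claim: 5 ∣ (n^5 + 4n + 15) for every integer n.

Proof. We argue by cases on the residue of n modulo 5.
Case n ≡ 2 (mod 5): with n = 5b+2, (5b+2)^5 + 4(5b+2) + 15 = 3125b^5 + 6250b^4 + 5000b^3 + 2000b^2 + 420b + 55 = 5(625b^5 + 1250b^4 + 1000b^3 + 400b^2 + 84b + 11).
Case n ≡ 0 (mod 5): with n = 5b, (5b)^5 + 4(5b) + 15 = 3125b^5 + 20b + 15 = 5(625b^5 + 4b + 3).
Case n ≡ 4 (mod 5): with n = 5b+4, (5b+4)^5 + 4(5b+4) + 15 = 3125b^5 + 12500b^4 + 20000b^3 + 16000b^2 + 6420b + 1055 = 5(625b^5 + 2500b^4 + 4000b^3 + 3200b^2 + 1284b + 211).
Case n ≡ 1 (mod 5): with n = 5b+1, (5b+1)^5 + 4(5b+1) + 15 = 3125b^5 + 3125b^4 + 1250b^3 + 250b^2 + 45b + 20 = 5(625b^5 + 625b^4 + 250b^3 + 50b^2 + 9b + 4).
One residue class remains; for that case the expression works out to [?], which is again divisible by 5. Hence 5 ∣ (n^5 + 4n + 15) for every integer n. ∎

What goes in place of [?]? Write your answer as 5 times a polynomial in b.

Only n ≡ 3 (mod 5) is unaccounted for. Put n = 5b+3:
(5b+3)^5 + 4(5b+3) + 15 expands to 3125b^5 + 9375b^4 + 11250b^3 + 6750b^2 + 2045b + 270,
and factoring out 5 leaves 5(625b^5 + 1875b^4 + 2250b^3 + 1350b^2 + 409b + 54).

5(625b^5 + 1875b^4 + 2250b^3 + 1350b^2 + 409b + 54)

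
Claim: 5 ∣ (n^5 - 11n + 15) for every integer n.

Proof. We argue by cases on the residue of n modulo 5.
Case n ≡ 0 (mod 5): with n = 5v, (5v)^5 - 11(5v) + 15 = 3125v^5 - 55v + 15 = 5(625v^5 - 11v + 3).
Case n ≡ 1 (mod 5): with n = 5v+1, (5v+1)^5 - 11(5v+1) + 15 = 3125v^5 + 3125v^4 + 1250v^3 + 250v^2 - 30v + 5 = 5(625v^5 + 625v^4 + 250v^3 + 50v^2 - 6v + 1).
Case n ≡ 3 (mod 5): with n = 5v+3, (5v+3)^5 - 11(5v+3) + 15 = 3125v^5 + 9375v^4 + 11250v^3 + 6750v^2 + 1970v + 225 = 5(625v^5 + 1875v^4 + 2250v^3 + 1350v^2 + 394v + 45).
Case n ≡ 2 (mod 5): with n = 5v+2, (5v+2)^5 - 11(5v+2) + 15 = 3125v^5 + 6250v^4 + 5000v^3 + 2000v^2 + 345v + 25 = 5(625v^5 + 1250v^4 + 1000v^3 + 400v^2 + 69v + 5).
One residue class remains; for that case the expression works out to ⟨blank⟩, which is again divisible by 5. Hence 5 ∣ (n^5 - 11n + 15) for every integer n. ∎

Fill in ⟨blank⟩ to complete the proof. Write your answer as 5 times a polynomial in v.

The residues treated are {0, 1, 3, 2}, so the missing case is n ≡ 4 (mod 5); write n = 5v+4.
Then (5v+4)^5 - 11(5v+4) + 15 = 3125v^5 + 12500v^4 + 20000v^3 + 16000v^2 + 6345v + 995 = 5(625v^5 + 2500v^4 + 4000v^3 + 3200v^2 + 1269v + 199).

5(625v^5 + 2500v^4 + 4000v^3 + 3200v^2 + 1269v + 199)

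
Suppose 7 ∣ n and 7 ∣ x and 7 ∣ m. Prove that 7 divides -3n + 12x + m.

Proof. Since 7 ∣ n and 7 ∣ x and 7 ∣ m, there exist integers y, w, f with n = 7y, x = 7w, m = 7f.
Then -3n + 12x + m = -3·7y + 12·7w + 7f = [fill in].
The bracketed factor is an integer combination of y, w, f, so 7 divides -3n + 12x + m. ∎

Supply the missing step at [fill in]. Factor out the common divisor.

Pull the common 7 out of every term: -3·7y + 12·7w + 7f = 7(f + 12w - 3y).
f + 12w - 3y is an integer, which exhibits the divisibility.

7(f + 12w - 3y)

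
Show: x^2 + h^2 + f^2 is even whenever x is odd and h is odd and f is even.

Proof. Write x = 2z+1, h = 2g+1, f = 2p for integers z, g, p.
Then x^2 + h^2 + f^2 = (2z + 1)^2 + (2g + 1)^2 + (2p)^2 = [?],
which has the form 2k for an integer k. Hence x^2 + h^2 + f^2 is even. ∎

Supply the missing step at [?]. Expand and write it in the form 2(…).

2(2g^2 + 2g + 2p^2 + 2z^2 + 2z + 1)

Expanding: (2z + 1)^2 + (2g + 1)^2 + (2p)^2 = 4g^2 + 4g + 4p^2 + 4z^2 + 4z + 2.
Every term is even; pulling out the factor of 2 gives 2(2g^2 + 2g + 2p^2 + 2z^2 + 2z + 1).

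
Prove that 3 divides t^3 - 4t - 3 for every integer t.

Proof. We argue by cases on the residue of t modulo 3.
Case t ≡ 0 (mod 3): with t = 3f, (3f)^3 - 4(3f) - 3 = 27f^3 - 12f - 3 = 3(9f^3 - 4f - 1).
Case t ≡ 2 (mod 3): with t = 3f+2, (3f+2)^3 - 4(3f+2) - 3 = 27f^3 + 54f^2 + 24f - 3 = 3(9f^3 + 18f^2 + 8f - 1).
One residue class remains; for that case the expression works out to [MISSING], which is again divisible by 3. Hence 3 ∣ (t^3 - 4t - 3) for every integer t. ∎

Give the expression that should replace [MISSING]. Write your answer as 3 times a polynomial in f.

3(9f^3 + 9f^2 - f - 2)

The residues treated are {0, 2}, so the missing case is t ≡ 1 (mod 3); write t = 3f+1.
Then (3f+1)^3 - 4(3f+1) - 3 = 27f^3 + 27f^2 - 3f - 6 = 3(9f^3 + 9f^2 - f - 2).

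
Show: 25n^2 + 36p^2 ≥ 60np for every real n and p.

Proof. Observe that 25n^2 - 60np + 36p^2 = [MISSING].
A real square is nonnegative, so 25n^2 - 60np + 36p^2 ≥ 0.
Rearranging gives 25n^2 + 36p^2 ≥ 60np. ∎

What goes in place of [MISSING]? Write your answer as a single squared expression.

(5n - 6p)^2

25n^2 - 60np + 36p^2 is a perfect-square trinomial: the outer terms are (5n)^2 and (6p)^2, and the cross term is -2·5n·6p.
So 25n^2 - 60np + 36p^2 = (5n - 6p)^2 ≥ 0.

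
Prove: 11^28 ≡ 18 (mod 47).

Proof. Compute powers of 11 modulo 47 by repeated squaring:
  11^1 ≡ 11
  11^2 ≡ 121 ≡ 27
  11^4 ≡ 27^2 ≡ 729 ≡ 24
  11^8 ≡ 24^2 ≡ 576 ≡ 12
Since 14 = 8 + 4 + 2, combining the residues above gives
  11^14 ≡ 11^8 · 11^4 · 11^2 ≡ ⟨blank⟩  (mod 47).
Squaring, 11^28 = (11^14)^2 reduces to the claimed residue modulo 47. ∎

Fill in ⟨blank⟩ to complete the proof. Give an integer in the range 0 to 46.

21

11^8 · 11^4 · 11^2 ≡ 12 · 24 · 27 = 7776.
7776 mod 47 = 21, so 11^14 ≡ 21 (mod 47).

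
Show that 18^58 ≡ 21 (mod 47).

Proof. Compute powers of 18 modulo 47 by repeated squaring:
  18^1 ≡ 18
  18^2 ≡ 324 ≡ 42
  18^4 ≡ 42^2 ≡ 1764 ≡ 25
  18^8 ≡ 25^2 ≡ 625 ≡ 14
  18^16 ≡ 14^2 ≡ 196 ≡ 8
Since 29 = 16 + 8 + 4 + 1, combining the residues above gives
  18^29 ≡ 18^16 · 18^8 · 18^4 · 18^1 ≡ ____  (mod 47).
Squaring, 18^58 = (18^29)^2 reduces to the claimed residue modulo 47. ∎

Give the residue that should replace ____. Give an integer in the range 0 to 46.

Multiply the listed residues: 8 · 14 · 25 · 18 = 112 → 2800 → 50400.
Reducing modulo 47: 50400 = 1072·47 + 16, so 18^29 ≡ 16.

16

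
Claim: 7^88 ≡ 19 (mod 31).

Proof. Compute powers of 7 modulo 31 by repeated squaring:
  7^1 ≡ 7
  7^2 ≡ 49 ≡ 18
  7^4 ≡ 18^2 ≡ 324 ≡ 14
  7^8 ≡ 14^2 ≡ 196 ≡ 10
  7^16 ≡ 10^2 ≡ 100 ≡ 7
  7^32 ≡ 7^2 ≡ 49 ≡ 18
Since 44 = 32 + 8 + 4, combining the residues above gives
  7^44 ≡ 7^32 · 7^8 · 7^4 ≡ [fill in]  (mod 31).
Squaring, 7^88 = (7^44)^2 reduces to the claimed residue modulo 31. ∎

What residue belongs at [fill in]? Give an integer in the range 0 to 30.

Multiply the listed residues: 18 · 10 · 14 = 180 → 2520.
Reducing modulo 31: 2520 = 81·31 + 9, so 7^44 ≡ 9.

9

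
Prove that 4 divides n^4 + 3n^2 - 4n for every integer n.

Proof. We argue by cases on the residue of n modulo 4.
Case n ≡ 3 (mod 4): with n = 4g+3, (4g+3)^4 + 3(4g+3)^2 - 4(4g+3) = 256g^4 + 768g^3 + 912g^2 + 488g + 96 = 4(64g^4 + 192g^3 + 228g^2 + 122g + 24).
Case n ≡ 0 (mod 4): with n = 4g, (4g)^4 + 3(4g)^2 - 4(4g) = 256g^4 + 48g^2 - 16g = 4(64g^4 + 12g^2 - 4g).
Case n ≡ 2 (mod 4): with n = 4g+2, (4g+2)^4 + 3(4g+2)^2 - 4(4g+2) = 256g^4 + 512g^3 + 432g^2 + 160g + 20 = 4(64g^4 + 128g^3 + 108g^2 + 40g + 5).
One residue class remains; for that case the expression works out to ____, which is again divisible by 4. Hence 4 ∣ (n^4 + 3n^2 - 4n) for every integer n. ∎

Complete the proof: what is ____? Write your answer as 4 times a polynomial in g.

Only n ≡ 1 (mod 4) is unaccounted for. Put n = 4g+1:
(4g+1)^4 + 3(4g+1)^2 - 4(4g+1) expands to 256g^4 + 256g^3 + 144g^2 + 24g,
and factoring out 4 leaves 4(64g^4 + 64g^3 + 36g^2 + 6g).

4(64g^4 + 64g^3 + 36g^2 + 6g)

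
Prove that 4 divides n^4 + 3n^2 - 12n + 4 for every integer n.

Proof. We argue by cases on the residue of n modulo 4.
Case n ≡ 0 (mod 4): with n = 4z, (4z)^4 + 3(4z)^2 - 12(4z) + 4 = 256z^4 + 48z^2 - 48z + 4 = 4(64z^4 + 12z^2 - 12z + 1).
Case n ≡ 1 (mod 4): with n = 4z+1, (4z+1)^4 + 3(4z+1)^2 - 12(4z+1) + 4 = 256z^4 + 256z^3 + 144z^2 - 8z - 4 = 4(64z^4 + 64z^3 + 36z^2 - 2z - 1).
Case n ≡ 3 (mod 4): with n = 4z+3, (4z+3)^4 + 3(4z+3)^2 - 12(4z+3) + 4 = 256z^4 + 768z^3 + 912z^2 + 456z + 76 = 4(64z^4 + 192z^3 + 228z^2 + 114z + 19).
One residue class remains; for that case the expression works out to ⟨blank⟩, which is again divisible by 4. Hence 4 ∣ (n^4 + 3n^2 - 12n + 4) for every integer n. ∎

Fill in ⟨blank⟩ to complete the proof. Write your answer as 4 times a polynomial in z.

4(64z^4 + 128z^3 + 108z^2 + 32z + 2)

Only n ≡ 2 (mod 4) is unaccounted for. Put n = 4z+2:
(4z+2)^4 + 3(4z+2)^2 - 12(4z+2) + 4 expands to 256z^4 + 512z^3 + 432z^2 + 128z + 8,
and factoring out 4 leaves 4(64z^4 + 128z^3 + 108z^2 + 32z + 2).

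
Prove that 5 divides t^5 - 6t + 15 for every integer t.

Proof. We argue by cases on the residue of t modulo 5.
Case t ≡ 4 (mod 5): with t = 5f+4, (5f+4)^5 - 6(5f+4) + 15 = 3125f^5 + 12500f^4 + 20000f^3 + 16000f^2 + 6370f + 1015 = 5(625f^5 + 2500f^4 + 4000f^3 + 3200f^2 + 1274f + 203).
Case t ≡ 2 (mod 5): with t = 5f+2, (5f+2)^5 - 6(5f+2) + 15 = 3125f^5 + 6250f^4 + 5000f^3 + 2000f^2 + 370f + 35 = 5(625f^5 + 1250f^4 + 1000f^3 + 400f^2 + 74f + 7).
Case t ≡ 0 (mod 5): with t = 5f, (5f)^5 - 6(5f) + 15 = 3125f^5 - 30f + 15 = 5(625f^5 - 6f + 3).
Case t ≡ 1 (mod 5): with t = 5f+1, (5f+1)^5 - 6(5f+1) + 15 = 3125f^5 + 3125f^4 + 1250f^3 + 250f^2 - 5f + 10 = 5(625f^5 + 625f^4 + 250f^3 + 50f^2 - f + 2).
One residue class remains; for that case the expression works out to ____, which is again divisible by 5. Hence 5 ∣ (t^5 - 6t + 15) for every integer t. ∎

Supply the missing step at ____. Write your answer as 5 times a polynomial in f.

Only t ≡ 3 (mod 5) is unaccounted for. Put t = 5f+3:
(5f+3)^5 - 6(5f+3) + 15 expands to 3125f^5 + 9375f^4 + 11250f^3 + 6750f^2 + 1995f + 240,
and factoring out 5 leaves 5(625f^5 + 1875f^4 + 2250f^3 + 1350f^2 + 399f + 48).

5(625f^5 + 1875f^4 + 2250f^3 + 1350f^2 + 399f + 48)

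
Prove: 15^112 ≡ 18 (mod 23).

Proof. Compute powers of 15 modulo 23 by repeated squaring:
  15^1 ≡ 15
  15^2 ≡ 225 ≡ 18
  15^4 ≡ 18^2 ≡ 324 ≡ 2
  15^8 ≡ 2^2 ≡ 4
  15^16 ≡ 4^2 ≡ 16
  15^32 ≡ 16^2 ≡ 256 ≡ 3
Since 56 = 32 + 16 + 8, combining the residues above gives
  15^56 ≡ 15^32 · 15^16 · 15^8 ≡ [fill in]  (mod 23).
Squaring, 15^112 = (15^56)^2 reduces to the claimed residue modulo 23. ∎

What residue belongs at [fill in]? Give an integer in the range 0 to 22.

8

Multiply the listed residues: 3 · 16 · 4 = 48 → 192.
Reducing modulo 23: 192 = 8·23 + 8, so 15^56 ≡ 8.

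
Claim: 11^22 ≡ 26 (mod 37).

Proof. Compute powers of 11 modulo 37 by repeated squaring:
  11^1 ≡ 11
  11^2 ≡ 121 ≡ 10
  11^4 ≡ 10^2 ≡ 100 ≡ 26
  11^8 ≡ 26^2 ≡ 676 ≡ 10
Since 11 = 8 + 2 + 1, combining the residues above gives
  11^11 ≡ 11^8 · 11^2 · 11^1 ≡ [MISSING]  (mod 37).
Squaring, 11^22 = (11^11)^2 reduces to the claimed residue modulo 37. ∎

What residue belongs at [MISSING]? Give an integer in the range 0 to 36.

27

Multiply the listed residues: 10 · 10 · 11 = 100 → 1100.
Reducing modulo 37: 1100 = 29·37 + 27, so 11^11 ≡ 27.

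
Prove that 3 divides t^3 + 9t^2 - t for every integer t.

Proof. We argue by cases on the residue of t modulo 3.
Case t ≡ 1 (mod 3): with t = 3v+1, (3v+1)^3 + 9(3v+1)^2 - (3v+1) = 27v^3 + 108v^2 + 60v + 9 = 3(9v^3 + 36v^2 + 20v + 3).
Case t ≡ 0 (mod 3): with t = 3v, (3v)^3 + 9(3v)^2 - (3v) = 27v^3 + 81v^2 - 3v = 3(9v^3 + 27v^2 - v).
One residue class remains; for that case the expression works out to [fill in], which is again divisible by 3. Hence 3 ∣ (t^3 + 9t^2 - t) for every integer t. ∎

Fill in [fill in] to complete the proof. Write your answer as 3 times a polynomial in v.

Only t ≡ 2 (mod 3) is unaccounted for. Put t = 3v+2:
(3v+2)^3 + 9(3v+2)^2 - (3v+2) expands to 27v^3 + 135v^2 + 141v + 42,
and factoring out 3 leaves 3(9v^3 + 45v^2 + 47v + 14).

3(9v^3 + 45v^2 + 47v + 14)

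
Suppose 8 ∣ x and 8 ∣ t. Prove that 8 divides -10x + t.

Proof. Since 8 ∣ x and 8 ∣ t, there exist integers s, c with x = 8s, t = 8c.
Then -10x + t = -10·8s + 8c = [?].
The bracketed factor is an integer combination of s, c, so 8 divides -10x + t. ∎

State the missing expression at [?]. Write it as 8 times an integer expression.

Each term has a factor of 8: -10·8s + 8c = 8·(c - 10s).
Since c - 10s is an integer, 8 ∣ (-10x + t).

8(c - 10s)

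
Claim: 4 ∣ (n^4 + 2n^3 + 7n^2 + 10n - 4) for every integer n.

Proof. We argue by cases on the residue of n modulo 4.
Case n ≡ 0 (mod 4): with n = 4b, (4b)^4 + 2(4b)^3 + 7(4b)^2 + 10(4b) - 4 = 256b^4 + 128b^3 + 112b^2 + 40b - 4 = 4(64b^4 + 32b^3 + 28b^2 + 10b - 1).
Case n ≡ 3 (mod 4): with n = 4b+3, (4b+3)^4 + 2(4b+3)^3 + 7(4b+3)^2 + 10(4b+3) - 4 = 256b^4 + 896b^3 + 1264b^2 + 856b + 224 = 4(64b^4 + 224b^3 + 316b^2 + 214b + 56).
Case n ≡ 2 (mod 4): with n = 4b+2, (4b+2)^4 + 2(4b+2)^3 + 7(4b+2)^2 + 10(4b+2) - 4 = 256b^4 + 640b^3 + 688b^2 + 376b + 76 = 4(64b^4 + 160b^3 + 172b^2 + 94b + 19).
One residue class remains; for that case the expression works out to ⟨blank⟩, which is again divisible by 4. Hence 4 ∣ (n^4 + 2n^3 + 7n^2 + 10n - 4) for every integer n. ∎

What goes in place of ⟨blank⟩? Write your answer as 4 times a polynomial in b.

The residues treated are {0, 3, 2}, so the missing case is n ≡ 1 (mod 4); write n = 4b+1.
Then (4b+1)^4 + 2(4b+1)^3 + 7(4b+1)^2 + 10(4b+1) - 4 = 256b^4 + 384b^3 + 304b^2 + 136b + 16 = 4(64b^4 + 96b^3 + 76b^2 + 34b + 4).

4(64b^4 + 96b^3 + 76b^2 + 34b + 4)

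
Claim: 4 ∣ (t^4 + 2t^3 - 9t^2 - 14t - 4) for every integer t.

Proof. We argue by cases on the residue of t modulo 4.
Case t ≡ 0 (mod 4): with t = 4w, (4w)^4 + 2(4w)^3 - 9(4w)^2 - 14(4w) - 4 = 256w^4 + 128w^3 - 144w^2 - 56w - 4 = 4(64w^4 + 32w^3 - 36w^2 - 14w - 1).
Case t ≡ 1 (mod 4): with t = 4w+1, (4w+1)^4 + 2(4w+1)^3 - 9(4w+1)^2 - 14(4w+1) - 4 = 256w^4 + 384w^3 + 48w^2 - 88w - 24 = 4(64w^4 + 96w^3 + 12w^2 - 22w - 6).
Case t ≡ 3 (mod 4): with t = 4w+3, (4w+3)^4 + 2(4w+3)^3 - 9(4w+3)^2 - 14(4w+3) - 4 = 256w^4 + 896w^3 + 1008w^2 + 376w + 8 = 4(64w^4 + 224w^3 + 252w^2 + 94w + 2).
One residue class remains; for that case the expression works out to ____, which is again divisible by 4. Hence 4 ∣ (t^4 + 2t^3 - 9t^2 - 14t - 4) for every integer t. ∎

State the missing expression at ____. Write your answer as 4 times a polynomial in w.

4(64w^4 + 160w^3 + 108w^2 + 6w - 9)

The residues treated are {0, 1, 3}, so the missing case is t ≡ 2 (mod 4); write t = 4w+2.
Then (4w+2)^4 + 2(4w+2)^3 - 9(4w+2)^2 - 14(4w+2) - 4 = 256w^4 + 640w^3 + 432w^2 + 24w - 36 = 4(64w^4 + 160w^3 + 108w^2 + 6w - 9).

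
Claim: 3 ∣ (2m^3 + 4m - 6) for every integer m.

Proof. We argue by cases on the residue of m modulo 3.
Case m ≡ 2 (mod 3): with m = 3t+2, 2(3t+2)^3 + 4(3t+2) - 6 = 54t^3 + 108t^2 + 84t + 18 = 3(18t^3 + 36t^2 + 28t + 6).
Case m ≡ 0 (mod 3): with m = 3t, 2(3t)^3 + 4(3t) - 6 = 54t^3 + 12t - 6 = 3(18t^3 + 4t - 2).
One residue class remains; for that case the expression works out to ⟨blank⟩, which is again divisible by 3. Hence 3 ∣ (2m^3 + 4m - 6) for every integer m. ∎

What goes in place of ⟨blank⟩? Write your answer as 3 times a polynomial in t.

Only m ≡ 1 (mod 3) is unaccounted for. Put m = 3t+1:
2(3t+1)^3 + 4(3t+1) - 6 expands to 54t^3 + 54t^2 + 30t,
and factoring out 3 leaves 3(18t^3 + 18t^2 + 10t).

3(18t^3 + 18t^2 + 10t)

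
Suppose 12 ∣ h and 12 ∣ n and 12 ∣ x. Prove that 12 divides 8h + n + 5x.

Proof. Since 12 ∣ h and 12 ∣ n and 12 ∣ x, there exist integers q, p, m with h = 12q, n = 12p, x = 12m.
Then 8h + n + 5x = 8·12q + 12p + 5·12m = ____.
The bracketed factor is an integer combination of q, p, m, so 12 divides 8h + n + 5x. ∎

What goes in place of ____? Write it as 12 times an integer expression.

Each term has a factor of 12: 8·12q + 12p + 5·12m = 12·(5m + p + 8q).
Since 5m + p + 8q is an integer, 12 ∣ (8h + n + 5x).

12(5m + p + 8q)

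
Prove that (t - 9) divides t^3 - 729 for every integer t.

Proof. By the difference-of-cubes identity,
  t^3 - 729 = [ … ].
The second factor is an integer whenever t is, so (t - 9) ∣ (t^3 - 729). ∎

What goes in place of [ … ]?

Polynomial division of t^3 - 729 by t - 9 leaves remainder 0 and quotient t^2 + 9t + 81.
Hence t^3 - 729 = (t - 9)(t^2 + 9t + 81).

(t - 9)(t^2 + 9t + 81)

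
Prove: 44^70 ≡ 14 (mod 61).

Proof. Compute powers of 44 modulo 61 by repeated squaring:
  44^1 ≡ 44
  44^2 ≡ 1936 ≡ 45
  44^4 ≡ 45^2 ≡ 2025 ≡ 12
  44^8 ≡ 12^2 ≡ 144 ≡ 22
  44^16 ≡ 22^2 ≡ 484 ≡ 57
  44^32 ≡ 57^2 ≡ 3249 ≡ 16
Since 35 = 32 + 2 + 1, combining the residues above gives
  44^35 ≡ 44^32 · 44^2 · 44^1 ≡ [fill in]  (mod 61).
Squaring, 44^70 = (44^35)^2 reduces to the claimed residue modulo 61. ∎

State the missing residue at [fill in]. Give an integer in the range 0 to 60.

21

Multiply the listed residues: 16 · 45 · 44 = 720 → 31680.
Reducing modulo 61: 31680 = 519·61 + 21, so 44^35 ≡ 21.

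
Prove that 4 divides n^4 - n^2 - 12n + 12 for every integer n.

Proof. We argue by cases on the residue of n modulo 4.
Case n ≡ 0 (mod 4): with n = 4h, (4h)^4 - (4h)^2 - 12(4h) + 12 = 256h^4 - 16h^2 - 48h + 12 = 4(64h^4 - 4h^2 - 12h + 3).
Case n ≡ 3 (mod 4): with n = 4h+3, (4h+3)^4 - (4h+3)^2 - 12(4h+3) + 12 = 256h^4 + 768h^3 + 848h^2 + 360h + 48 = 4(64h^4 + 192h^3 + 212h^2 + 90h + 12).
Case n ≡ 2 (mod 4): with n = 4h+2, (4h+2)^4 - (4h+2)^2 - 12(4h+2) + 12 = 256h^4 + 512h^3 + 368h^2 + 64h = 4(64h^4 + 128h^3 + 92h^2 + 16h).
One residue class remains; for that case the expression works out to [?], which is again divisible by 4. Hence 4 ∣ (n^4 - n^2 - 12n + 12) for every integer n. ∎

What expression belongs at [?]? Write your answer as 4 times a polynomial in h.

Only n ≡ 1 (mod 4) is unaccounted for. Put n = 4h+1:
(4h+1)^4 - (4h+1)^2 - 12(4h+1) + 12 expands to 256h^4 + 256h^3 + 80h^2 - 40h,
and factoring out 4 leaves 4(64h^4 + 64h^3 + 20h^2 - 10h).

4(64h^4 + 64h^3 + 20h^2 - 10h)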